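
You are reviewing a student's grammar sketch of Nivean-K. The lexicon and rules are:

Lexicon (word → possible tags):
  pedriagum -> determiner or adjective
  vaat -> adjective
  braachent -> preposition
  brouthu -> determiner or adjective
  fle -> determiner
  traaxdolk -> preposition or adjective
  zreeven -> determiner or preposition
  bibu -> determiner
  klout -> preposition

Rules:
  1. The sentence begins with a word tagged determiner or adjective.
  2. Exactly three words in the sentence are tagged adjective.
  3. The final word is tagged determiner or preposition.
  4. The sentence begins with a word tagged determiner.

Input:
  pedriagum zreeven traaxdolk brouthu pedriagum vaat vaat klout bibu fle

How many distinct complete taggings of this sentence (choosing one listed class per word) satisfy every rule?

Candidates per position — 1:pedriagum {determiner,adjective}; 2:zreeven {determiner,preposition}; 3:traaxdolk {preposition,adjective}; 4:brouthu {determiner,adjective}; 5:pedriagum {determiner,adjective}; 6:vaat {adjective}; 7:vaat {adjective}; 8:klout {preposition}; 9:bibu {determiner}; 10:fle {determiner}.
There are 32 candidate sequences in total.
Checking each against the rules leaves 6 sequences.
Count = 6.

6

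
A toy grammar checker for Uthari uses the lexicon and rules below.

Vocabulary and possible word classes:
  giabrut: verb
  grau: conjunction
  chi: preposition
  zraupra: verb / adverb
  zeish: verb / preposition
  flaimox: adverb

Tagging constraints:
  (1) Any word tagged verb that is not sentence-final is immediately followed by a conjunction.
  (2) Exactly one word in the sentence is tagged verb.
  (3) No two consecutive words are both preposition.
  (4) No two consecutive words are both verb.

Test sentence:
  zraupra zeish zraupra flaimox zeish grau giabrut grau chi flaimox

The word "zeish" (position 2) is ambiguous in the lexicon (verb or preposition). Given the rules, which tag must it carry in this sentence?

Candidates per position — 1:zraupra {verb,adverb}; 2:zeish {verb,preposition}; 3:zraupra {verb,adverb}; 4:flaimox {adverb}; 5:zeish {verb,preposition}; 6:grau {conjunction}; 7:giabrut {verb}; 8:grau {conjunction}; 9:chi {preposition}; 10:flaimox {adverb}.
Word 1 cannot be verb — rule 1 would then fail for every completion. It is adverb.
Word 2 cannot be verb — rule 1 would then fail for every completion. It is preposition.
Word 3 cannot be verb — rule 1 would then fail for every completion. It is adverb.
Word 5 cannot be verb — rule 2 would then fail for every completion. It is preposition.
So the tagging must be: adverb preposition adverb adverb preposition conjunction verb conjunction preposition adverb.
Rule-by-rule: rule 1 ✓; rule 2 ✓; rule 3 ✓; rule 4 ✓.

preposition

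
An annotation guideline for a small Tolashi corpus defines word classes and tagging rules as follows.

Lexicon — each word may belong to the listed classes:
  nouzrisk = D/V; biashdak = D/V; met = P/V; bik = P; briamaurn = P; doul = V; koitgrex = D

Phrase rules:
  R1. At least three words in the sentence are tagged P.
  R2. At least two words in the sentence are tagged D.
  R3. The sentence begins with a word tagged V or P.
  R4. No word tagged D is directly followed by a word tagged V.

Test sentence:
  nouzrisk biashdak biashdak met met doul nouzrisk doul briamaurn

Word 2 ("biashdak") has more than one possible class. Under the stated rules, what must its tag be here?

D

Candidates per position — 1:nouzrisk {D,V}; 2:biashdak {D,V}; 3:biashdak {D,V}; 4:met {P,V}; 5:met {P,V}; 6:doul {V}; 7:nouzrisk {D,V}; 8:doul {V}; 9:briamaurn {P}.
If word 1 were D, no tagging could satisfy rule 3; so word 1 is V.
If word 4 were V, no tagging could satisfy rule 1; so word 4 is P.
If word 5 were V, no tagging could satisfy rule 1; so word 5 is P.
If word 7 were D, no tagging could satisfy rule 4; so word 7 is V.
If word 2 were V, no tagging could satisfy rule 2; so word 2 is D.
If word 3 were V, no tagging could satisfy rule 2; so word 3 is D.
That leaves exactly one tagging: V D D P P V V V P.
Check: rule 1 ok; rule 2 ok; rule 3 ok; rule 4 ok.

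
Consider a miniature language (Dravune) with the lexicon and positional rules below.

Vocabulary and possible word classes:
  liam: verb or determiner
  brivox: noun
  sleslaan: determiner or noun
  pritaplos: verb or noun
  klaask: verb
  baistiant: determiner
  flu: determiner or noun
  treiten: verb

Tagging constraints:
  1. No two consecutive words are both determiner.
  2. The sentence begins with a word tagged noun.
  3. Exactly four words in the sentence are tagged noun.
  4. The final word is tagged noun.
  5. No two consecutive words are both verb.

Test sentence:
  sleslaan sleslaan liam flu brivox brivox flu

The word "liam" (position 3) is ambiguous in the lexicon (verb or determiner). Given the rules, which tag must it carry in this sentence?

verb

Candidates per position — 1:sleslaan {determiner,noun}; 2:sleslaan {determiner,noun}; 3:liam {verb,determiner}; 4:flu {determiner,noun}; 5:brivox {noun}; 6:brivox {noun}; 7:flu {determiner,noun}.
Position 1: tagging it determiner would leave rule 2 unsatisfiable, so it must be noun.
Position 7: tagging it determiner would leave rule 4 unsatisfiable, so it must be noun.
Position 2: tagging it noun would leave rule 3 unsatisfiable, so it must be determiner.
Position 3: tagging it determiner would leave rule 1 unsatisfiable, so it must be verb.
Position 4: tagging it noun would leave rule 3 unsatisfiable, so it must be determiner.
The unique satisfying tagging is: noun determiner verb determiner noun noun noun.
Verifying each rule — rule 1 satisfied; rule 2 satisfied; rule 3 satisfied; rule 4 satisfied; rule 5 satisfied.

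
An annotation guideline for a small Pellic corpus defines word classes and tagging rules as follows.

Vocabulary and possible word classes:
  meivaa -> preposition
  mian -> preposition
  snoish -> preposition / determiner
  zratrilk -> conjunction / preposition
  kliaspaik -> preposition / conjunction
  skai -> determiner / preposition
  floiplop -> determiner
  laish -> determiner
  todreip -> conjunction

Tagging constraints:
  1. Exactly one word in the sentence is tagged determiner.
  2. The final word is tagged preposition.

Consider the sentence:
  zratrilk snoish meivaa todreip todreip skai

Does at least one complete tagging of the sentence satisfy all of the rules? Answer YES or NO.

YES

Candidates per position — 1:zratrilk {conjunction,preposition}; 2:snoish {preposition,determiner}; 3:meivaa {preposition}; 4:todreip {conjunction}; 5:todreip {conjunction}; 6:skai {determiner,preposition}.
One satisfying assignment: preposition determiner preposition conjunction conjunction preposition.
Checking: rule 1 ok; rule 2 ok.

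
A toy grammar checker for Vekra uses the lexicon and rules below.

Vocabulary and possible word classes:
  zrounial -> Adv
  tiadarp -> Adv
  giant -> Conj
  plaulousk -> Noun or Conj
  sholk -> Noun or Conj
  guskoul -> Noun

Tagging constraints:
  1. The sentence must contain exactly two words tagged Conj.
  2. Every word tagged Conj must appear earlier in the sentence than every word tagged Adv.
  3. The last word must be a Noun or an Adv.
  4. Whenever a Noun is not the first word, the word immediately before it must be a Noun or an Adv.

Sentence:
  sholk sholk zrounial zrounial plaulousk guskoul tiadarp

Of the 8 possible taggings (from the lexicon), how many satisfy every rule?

1

Candidates per position — 1:sholk {Noun,Conj}; 2:sholk {Noun,Conj}; 3:zrounial {Adv}; 4:zrounial {Adv}; 5:plaulousk {Noun,Conj}; 6:guskoul {Noun}; 7:tiadarp {Adv}.
There are 8 candidate sequences in total.
The sequences that satisfy every rule: Conj Conj Adv Adv Noun Noun Adv.
Count = 1.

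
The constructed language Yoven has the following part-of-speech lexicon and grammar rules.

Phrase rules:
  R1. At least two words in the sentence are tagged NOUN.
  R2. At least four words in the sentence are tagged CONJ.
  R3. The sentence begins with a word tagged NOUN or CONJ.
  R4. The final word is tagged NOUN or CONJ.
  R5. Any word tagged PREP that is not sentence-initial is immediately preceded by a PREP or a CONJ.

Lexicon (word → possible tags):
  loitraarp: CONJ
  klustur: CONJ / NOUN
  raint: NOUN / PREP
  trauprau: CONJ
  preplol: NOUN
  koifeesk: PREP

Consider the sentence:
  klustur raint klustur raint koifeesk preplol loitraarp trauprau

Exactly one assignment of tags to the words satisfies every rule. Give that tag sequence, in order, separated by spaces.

CONJ NOUN CONJ PREP PREP NOUN CONJ CONJ

Candidates per position — 1:klustur {CONJ,NOUN}; 2:raint {NOUN,PREP}; 3:klustur {CONJ,NOUN}; 4:raint {NOUN,PREP}; 5:koifeesk {PREP}; 6:preplol {NOUN}; 7:loitraarp {CONJ}; 8:trauprau {CONJ}.
Position 1: tagging it NOUN would leave rule 2 unsatisfiable, so it must be CONJ.
Position 3: tagging it NOUN would leave rule 2 unsatisfiable, so it must be CONJ.
Position 4: tagging it NOUN would leave rule 5 unsatisfiable, so it must be PREP.
Position 2: tagging it PREP would leave rule 1 unsatisfiable, so it must be NOUN.
So the tagging must be: CONJ NOUN CONJ PREP PREP NOUN CONJ CONJ.
Verifying each rule — rule 1 ✓; rule 2 ✓; rule 3 ✓; rule 4 ✓; rule 5 ✓.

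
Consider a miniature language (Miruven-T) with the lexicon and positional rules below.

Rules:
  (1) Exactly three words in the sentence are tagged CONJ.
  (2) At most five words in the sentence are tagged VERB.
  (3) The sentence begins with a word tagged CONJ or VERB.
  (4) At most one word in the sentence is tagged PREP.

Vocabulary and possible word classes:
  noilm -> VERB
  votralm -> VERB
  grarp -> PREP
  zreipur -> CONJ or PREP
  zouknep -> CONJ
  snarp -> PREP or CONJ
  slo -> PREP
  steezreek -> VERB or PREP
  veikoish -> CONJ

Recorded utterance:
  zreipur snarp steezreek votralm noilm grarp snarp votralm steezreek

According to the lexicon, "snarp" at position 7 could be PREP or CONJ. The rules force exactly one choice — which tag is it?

Candidates per position — 1:zreipur {CONJ,PREP}; 2:snarp {PREP,CONJ}; 3:steezreek {VERB,PREP}; 4:votralm {VERB}; 5:noilm {VERB}; 6:grarp {PREP}; 7:snarp {PREP,CONJ}; 8:votralm {VERB}; 9:steezreek {VERB,PREP}.
Position 1: PREP is ruled out by rule 1; that leaves CONJ.
Position 2: PREP is ruled out by rule 1; that leaves CONJ.
Position 3: PREP is ruled out by rule 4; that leaves VERB.
Position 7: PREP is ruled out by rule 1; that leaves CONJ.
Position 9: PREP is ruled out by rule 4; that leaves VERB.
The unique satisfying tagging is: CONJ CONJ VERB VERB VERB PREP CONJ VERB VERB.
Rule-by-rule: rule 1 satisfied; rule 2 satisfied; rule 3 satisfied; rule 4 satisfied.

CONJ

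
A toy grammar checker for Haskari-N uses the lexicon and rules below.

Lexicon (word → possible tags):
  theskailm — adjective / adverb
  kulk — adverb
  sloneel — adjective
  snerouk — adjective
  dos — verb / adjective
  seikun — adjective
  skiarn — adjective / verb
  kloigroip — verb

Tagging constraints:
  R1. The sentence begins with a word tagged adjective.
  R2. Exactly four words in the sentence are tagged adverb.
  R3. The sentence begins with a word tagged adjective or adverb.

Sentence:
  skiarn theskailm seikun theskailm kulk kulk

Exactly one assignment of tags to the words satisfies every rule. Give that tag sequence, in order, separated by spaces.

Candidates per position — 1:skiarn {adjective,verb}; 2:theskailm {adjective,adverb}; 3:seikun {adjective}; 4:theskailm {adjective,adverb}; 5:kulk {adverb}; 6:kulk {adverb}.
If word 1 were verb, no tagging could satisfy rule 1; so word 1 is adjective.
If word 2 were adjective, no tagging could satisfy rule 2; so word 2 is adverb.
If word 4 were adjective, no tagging could satisfy rule 2; so word 4 is adverb.
So the tagging must be: adjective adverb adjective adverb adverb adverb.
Checking: rule 1 satisfied; rule 2 satisfied; rule 3 satisfied.

adjective adverb adjective adverb adverb adverb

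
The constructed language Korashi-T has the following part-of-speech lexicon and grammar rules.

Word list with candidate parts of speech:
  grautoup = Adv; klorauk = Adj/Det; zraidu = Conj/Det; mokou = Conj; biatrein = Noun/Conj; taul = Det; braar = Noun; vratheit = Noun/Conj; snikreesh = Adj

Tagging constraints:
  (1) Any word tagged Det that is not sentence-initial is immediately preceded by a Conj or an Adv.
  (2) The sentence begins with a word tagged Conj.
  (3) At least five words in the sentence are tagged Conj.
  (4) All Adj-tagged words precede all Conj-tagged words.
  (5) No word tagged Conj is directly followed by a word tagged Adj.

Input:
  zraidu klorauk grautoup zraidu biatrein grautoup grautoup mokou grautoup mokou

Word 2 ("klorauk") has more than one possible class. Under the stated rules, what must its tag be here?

Candidates per position — 1:zraidu {Conj,Det}; 2:klorauk {Adj,Det}; 3:grautoup {Adv}; 4:zraidu {Conj,Det}; 5:biatrein {Noun,Conj}; 6:grautoup {Adv}; 7:grautoup {Adv}; 8:mokou {Conj}; 9:grautoup {Adv}; 10:mokou {Conj}.
If word 1 were Det, no tagging could satisfy rule 2; so word 1 is Conj.
If word 2 were Adj, no tagging could satisfy rule 4; so word 2 is Det.
If word 4 were Det, no tagging could satisfy rule 3; so word 4 is Conj.
If word 5 were Noun, no tagging could satisfy rule 3; so word 5 is Conj.
That leaves exactly one tagging: Conj Det Adv Conj Conj Adv Adv Conj Adv Conj.
Rule-by-rule: rule 1 holds; rule 2 holds; rule 3 holds; rule 4 holds; rule 5 holds.

Det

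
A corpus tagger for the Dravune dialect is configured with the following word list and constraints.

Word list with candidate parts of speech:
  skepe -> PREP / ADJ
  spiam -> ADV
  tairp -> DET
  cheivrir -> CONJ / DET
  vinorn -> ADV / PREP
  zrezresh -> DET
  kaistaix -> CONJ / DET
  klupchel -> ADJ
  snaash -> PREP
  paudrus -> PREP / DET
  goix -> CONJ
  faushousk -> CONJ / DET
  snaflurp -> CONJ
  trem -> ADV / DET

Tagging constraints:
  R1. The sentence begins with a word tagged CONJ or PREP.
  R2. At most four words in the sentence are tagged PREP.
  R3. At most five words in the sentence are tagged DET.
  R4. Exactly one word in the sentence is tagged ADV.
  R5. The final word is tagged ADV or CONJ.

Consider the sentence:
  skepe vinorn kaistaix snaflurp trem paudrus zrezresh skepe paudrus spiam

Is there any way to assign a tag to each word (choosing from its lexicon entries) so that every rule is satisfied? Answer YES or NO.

YES

Candidates per position — 1:skepe {PREP,ADJ}; 2:vinorn {ADV,PREP}; 3:kaistaix {CONJ,DET}; 4:snaflurp {CONJ}; 5:trem {ADV,DET}; 6:paudrus {PREP,DET}; 7:zrezresh {DET}; 8:skepe {PREP,ADJ}; 9:paudrus {PREP,DET}; 10:spiam {ADV}.
One satisfying assignment: PREP PREP DET CONJ DET PREP DET ADJ PREP ADV.
Rule-by-rule: rule 1 satisfied; rule 2 satisfied; rule 3 satisfied; rule 4 satisfied; rule 5 satisfied.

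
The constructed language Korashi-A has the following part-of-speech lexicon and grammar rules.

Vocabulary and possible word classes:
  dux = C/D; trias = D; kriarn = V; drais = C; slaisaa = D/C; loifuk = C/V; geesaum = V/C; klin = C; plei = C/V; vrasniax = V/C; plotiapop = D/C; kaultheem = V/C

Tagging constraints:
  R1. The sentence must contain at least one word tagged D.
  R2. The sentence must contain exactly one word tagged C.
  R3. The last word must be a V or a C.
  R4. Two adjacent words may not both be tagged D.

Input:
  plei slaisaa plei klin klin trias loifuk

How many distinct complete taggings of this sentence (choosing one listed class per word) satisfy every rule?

0

Candidates per position — 1:plei {C,V}; 2:slaisaa {D,C}; 3:plei {C,V}; 4:klin {C}; 5:klin {C}; 6:trias {D}; 7:loifuk {C,V}.
There are 16 candidate sequences in total.
Rule 2 cannot be satisfied by any choice of tags from the lexicon.
So there is no consistent tagging.
Count = 0.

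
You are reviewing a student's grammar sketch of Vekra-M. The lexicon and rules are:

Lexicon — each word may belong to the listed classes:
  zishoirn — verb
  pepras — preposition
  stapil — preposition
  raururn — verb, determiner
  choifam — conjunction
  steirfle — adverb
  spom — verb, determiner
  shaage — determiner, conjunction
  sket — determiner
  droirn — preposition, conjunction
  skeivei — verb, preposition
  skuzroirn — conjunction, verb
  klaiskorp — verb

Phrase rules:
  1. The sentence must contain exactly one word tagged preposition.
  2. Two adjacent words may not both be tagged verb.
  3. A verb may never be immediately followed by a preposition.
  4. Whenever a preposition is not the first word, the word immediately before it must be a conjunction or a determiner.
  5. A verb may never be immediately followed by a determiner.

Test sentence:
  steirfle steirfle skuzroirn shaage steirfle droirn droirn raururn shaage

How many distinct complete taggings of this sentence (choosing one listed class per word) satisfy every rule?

9

Candidates per position — 1:steirfle {adverb}; 2:steirfle {adverb}; 3:skuzroirn {conjunction,verb}; 4:shaage {determiner,conjunction}; 5:steirfle {adverb}; 6:droirn {preposition,conjunction}; 7:droirn {preposition,conjunction}; 8:raururn {verb,determiner}; 9:shaage {determiner,conjunction}.
There are 64 candidate sequences in total.
Checking each against the rules leaves 9 sequences.
Count = 9.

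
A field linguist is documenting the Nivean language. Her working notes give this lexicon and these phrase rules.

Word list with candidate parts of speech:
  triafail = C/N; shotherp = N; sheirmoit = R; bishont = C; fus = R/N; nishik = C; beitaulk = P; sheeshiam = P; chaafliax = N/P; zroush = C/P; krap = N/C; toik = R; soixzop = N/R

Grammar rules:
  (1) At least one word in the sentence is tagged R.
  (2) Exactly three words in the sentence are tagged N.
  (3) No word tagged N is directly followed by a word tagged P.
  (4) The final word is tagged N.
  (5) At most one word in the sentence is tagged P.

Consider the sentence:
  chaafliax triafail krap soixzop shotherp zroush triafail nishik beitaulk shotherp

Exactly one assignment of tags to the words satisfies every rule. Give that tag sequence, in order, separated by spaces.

N C C R N C C C P N

Candidates per position — 1:chaafliax {N,P}; 2:triafail {C,N}; 3:krap {N,C}; 4:soixzop {N,R}; 5:shotherp {N}; 6:zroush {C,P}; 7:triafail {C,N}; 8:nishik {C}; 9:beitaulk {P}; 10:shotherp {N}.
At position 1, choosing P makes rule 5 impossible to satisfy; hence N.
At position 2, choosing N makes rule 2 impossible to satisfy; hence C.
At position 3, choosing N makes rule 2 impossible to satisfy; hence C.
At position 4, choosing N makes rule 1 impossible to satisfy; hence R.
At position 6, choosing P makes rule 3 impossible to satisfy; hence C.
At position 7, choosing N makes rule 2 impossible to satisfy; hence C.
The only consistent sequence is: N C C R N C C C P N.
Check: rule 1 holds; rule 2 holds; rule 3 holds; rule 4 holds; rule 5 holds.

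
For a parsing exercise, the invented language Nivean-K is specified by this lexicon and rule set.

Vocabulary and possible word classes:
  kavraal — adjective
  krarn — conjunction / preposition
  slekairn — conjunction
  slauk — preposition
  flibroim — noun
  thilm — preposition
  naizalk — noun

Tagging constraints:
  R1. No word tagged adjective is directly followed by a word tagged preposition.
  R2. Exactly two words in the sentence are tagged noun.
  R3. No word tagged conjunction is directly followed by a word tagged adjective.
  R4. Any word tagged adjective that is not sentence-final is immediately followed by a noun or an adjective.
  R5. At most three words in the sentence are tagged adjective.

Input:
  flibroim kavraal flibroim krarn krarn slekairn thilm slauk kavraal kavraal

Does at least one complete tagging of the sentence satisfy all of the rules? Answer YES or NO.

YES

Candidates per position — 1:flibroim {noun}; 2:kavraal {adjective}; 3:flibroim {noun}; 4:krarn {conjunction,preposition}; 5:krarn {conjunction,preposition}; 6:slekairn {conjunction}; 7:thilm {preposition}; 8:slauk {preposition}; 9:kavraal {adjective}; 10:kavraal {adjective}.
One satisfying assignment: noun adjective noun conjunction preposition conjunction preposition preposition adjective adjective.
Checking: rule 1 satisfied; rule 2 satisfied; rule 3 satisfied; rule 4 satisfied; rule 5 satisfied.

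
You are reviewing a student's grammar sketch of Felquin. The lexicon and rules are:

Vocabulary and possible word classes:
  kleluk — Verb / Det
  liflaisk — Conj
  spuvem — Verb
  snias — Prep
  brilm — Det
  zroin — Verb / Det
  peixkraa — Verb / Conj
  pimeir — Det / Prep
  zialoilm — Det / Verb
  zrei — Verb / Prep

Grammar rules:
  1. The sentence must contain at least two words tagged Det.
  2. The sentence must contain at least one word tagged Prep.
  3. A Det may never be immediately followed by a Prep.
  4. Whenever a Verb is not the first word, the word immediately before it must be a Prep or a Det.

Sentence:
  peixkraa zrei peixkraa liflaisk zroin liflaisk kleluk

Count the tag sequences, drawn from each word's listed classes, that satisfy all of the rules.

Candidates per position — 1:peixkraa {Verb,Conj}; 2:zrei {Verb,Prep}; 3:peixkraa {Verb,Conj}; 4:liflaisk {Conj}; 5:zroin {Verb,Det}; 6:liflaisk {Conj}; 7:kleluk {Verb,Det}.
There are 32 candidate sequences in total.
The sequences that satisfy every rule: Verb Prep Verb Conj Det Conj Det; Verb Prep Conj Conj Det Conj Det; Conj Prep Verb Conj Det Conj Det; Conj Prep Conj Conj Det Conj Det.
Count = 4.

4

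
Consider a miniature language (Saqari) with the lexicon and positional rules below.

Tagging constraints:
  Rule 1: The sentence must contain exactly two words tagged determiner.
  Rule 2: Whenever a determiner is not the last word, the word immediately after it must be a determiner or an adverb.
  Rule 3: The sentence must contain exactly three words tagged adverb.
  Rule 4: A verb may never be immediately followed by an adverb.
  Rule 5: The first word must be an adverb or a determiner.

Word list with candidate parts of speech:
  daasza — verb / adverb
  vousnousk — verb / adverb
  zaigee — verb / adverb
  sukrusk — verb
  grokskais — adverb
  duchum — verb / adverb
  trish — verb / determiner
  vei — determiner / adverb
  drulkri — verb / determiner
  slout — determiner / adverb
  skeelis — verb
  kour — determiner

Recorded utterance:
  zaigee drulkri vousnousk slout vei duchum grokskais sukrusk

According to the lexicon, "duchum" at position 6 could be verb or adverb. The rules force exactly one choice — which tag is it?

Candidates per position — 1:zaigee {verb,adverb}; 2:drulkri {verb,determiner}; 3:vousnousk {verb,adverb}; 4:slout {determiner,adverb}; 5:vei {determiner,adverb}; 6:duchum {verb,adverb}; 7:grokskais {adverb}; 8:sukrusk {verb}.
Word 1 cannot be verb — rule 5 would then fail for every completion. It is adverb.
Word 6 cannot be verb — rule 4 would then fail for every completion. It is adverb.
Word 3 cannot be adverb — rule 3 would then fail for every completion. It is verb.
Word 4 cannot be adverb — rule 3 would then fail for every completion. It is determiner.
Word 5 cannot be adverb — rule 3 would then fail for every completion. It is determiner.
Word 2 cannot be determiner — rule 1 would then fail for every completion. It is verb.
So the tagging must be: adverb verb verb determiner determiner adverb adverb verb.
Checking: rule 1 satisfied; rule 2 satisfied; rule 3 satisfied; rule 4 satisfied; rule 5 satisfied.

adverb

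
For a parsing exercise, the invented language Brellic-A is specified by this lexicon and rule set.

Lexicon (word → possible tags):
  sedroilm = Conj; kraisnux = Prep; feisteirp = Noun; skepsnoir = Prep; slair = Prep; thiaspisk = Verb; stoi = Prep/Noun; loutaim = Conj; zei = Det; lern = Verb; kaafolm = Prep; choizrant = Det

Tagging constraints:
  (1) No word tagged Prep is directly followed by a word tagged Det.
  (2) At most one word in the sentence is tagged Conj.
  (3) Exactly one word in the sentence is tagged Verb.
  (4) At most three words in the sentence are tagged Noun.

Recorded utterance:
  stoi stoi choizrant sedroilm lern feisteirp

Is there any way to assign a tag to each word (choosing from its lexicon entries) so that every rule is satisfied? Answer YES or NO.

YES

Candidates per position — 1:stoi {Prep,Noun}; 2:stoi {Prep,Noun}; 3:choizrant {Det}; 4:sedroilm {Conj}; 5:lern {Verb}; 6:feisteirp {Noun}.
One satisfying assignment: Prep Noun Det Conj Verb Noun.
Check: rule 1 satisfied; rule 2 satisfied; rule 3 satisfied; rule 4 satisfied.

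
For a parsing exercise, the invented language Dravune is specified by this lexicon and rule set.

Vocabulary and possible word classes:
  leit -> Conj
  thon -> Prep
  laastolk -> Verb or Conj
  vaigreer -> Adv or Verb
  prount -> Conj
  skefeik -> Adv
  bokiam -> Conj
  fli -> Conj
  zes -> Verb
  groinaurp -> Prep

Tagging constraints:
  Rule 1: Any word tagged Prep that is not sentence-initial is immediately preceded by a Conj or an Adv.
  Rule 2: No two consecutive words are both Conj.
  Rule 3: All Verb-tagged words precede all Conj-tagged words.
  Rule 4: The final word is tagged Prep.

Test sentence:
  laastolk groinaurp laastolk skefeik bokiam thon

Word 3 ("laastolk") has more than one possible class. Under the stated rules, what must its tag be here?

Candidates per position — 1:laastolk {Verb,Conj}; 2:groinaurp {Prep}; 3:laastolk {Verb,Conj}; 4:skefeik {Adv}; 5:bokiam {Conj}; 6:thon {Prep}.
If word 1 were Verb, no tagging could satisfy rule 1; so word 1 is Conj.
If word 3 were Verb, no tagging could satisfy rule 3; so word 3 is Conj.
So the tagging must be: Conj Prep Conj Adv Conj Prep.
Checking: rule 1 holds; rule 2 holds; rule 3 holds; rule 4 holds.

Conj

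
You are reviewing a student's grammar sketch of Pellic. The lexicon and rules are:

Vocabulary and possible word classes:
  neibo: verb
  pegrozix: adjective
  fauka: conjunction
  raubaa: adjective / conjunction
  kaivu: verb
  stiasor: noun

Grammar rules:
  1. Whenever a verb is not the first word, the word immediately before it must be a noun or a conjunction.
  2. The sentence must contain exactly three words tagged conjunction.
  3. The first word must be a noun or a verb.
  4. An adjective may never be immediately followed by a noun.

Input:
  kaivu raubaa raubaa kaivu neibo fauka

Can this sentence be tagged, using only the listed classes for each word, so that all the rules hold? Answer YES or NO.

NO

Candidates per position — 1:kaivu {verb}; 2:raubaa {adjective,conjunction}; 3:raubaa {adjective,conjunction}; 4:kaivu {verb}; 5:neibo {verb}; 6:fauka {conjunction}.
Rule 1 cannot be satisfied by any choice of tags from the lexicon.
So there is no consistent tagging.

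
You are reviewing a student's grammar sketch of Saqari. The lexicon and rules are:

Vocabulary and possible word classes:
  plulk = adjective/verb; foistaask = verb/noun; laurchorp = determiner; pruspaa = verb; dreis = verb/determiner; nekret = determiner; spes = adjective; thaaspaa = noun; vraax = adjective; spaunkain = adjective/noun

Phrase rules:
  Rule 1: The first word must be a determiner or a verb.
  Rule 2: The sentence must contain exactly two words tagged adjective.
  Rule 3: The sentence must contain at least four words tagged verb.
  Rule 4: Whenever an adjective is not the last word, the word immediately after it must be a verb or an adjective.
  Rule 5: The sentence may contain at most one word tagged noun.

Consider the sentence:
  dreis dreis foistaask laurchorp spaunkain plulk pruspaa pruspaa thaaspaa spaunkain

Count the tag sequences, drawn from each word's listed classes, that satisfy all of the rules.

Candidates per position — 1:dreis {verb,determiner}; 2:dreis {verb,determiner}; 3:foistaask {verb,noun}; 4:laurchorp {determiner}; 5:spaunkain {adjective,noun}; 6:plulk {adjective,verb}; 7:pruspaa {verb}; 8:pruspaa {verb}; 9:thaaspaa {noun}; 10:spaunkain {adjective,noun}.
There are 64 candidate sequences in total.
The sequences that satisfy every rule: verb verb verb determiner adjective verb verb verb noun adjective; verb determiner verb determiner adjective verb verb verb noun adjective; determiner verb verb determiner adjective verb verb verb noun adjective; determiner determiner verb determiner adjective verb verb verb noun adjective.
Count = 4.

4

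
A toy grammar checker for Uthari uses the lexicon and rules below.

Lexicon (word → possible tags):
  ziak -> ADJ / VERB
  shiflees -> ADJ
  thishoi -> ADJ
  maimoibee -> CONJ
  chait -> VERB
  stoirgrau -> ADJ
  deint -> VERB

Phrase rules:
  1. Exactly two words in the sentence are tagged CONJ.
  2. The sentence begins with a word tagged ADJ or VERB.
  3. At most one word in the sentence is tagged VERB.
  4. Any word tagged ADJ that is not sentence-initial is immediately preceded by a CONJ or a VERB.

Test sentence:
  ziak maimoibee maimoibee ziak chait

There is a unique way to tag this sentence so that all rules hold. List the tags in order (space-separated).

ADJ CONJ CONJ ADJ VERB

Candidates per position — 1:ziak {ADJ,VERB}; 2:maimoibee {CONJ}; 3:maimoibee {CONJ}; 4:ziak {ADJ,VERB}; 5:chait {VERB}.
Word 1 cannot be VERB — rule 3 would then fail for every completion. It is ADJ.
Word 4 cannot be VERB — rule 3 would then fail for every completion. It is ADJ.
That leaves exactly one tagging: ADJ CONJ CONJ ADJ VERB.
Checking: rule 1 ok; rule 2 ok; rule 3 ok; rule 4 ok.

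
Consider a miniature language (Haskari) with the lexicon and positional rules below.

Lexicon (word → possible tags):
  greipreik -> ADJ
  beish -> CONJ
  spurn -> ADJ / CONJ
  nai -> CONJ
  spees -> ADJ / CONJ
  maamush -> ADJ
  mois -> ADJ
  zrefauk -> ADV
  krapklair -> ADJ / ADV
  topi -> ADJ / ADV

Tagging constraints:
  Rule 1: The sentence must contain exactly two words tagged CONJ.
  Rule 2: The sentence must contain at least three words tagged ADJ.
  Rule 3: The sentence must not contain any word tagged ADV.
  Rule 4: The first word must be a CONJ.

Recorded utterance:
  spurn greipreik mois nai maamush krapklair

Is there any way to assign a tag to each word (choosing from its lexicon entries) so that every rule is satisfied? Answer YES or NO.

YES

Candidates per position — 1:spurn {ADJ,CONJ}; 2:greipreik {ADJ}; 3:mois {ADJ}; 4:nai {CONJ}; 5:maamush {ADJ}; 6:krapklair {ADJ,ADV}.
One satisfying assignment: CONJ ADJ ADJ CONJ ADJ ADJ.
Check: rule 1 ✓; rule 2 ✓; rule 3 ✓; rule 4 ✓.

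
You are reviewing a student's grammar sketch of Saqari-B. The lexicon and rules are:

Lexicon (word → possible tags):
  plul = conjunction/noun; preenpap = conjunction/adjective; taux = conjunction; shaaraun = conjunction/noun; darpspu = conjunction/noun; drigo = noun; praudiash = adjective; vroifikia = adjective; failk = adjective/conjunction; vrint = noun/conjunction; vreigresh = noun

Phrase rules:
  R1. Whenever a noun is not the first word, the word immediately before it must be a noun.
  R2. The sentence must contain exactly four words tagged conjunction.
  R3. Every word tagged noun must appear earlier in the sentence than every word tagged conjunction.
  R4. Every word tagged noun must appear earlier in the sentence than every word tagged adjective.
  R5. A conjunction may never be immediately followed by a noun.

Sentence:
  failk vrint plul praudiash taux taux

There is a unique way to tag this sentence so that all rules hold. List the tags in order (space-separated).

adjective conjunction conjunction adjective conjunction conjunction

Candidates per position — 1:failk {adjective,conjunction}; 2:vrint {noun,conjunction}; 3:plul {conjunction,noun}; 4:praudiash {adjective}; 5:taux {conjunction}; 6:taux {conjunction}.
Position 2: tagging it noun would leave rule 1 unsatisfiable, so it must be conjunction.
Position 3: tagging it noun would leave rule 1 unsatisfiable, so it must be conjunction.
Position 1: tagging it conjunction would leave rule 2 unsatisfiable, so it must be adjective.
The unique satisfying tagging is: adjective conjunction conjunction adjective conjunction conjunction.
Check: rule 1 holds; rule 2 holds; rule 3 holds; rule 4 holds; rule 5 holds.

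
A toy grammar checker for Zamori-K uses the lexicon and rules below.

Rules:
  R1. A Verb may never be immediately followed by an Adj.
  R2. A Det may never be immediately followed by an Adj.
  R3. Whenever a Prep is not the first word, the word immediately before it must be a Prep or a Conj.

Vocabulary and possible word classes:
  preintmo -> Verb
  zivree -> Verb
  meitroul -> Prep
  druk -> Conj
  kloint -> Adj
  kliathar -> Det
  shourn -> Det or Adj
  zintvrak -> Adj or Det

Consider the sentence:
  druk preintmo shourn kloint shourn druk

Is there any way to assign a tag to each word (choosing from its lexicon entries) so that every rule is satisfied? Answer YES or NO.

NO

Candidates per position — 1:druk {Conj}; 2:preintmo {Verb}; 3:shourn {Det,Adj}; 4:kloint {Adj}; 5:shourn {Det,Adj}; 6:druk {Conj}.
Every candidate sequence violates at least one rule; no consistent tagging exists.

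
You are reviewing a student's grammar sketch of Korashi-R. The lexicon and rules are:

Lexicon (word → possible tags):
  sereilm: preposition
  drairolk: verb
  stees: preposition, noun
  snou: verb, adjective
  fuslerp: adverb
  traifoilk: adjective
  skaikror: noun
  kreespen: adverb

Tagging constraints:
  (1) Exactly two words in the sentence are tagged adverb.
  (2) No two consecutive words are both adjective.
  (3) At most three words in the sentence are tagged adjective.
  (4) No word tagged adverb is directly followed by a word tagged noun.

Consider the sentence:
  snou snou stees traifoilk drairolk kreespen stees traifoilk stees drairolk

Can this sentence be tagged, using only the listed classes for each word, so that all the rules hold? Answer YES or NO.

Candidates per position — 1:snou {verb,adjective}; 2:snou {verb,adjective}; 3:stees {preposition,noun}; 4:traifoilk {adjective}; 5:drairolk {verb}; 6:kreespen {adverb}; 7:stees {preposition,noun}; 8:traifoilk {adjective}; 9:stees {preposition,noun}; 10:drairolk {verb}.
Rule 1 cannot be satisfied by any choice of tags from the lexicon.
So there is no consistent tagging.

NO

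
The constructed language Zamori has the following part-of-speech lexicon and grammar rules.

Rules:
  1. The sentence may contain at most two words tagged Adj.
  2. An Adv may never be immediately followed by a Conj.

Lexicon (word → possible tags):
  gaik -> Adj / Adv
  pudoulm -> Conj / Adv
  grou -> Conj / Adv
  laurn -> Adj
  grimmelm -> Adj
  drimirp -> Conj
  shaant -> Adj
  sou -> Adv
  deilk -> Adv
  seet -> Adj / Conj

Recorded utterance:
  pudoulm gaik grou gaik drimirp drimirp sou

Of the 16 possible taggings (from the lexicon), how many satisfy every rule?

6

Candidates per position — 1:pudoulm {Conj,Adv}; 2:gaik {Adj,Adv}; 3:grou {Conj,Adv}; 4:gaik {Adj,Adv}; 5:drimirp {Conj}; 6:drimirp {Conj}; 7:sou {Adv}.
There are 16 candidate sequences in total.
Checking each against the rules leaves 6 sequences.
Count = 6.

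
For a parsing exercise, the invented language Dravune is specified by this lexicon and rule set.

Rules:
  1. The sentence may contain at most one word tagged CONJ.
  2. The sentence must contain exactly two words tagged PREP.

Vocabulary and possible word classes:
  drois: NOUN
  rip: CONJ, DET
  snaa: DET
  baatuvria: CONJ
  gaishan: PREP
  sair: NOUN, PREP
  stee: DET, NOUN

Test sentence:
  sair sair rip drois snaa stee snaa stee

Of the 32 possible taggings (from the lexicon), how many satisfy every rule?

8

Candidates per position — 1:sair {NOUN,PREP}; 2:sair {NOUN,PREP}; 3:rip {CONJ,DET}; 4:drois {NOUN}; 5:snaa {DET}; 6:stee {DET,NOUN}; 7:snaa {DET}; 8:stee {DET,NOUN}.
There are 32 candidate sequences in total.
Checking each against the rules leaves 8 sequences.
Count = 8.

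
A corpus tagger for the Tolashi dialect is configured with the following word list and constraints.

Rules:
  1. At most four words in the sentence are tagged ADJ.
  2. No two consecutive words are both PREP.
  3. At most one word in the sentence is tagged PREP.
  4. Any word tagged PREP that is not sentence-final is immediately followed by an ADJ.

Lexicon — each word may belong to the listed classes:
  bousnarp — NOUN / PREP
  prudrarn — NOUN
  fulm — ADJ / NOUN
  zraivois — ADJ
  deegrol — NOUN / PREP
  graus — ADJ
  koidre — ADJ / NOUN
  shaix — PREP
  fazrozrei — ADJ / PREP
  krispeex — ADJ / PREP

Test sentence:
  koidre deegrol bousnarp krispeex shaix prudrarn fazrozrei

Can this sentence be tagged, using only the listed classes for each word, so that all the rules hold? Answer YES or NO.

NO

Candidates per position — 1:koidre {ADJ,NOUN}; 2:deegrol {NOUN,PREP}; 3:bousnarp {NOUN,PREP}; 4:krispeex {ADJ,PREP}; 5:shaix {PREP}; 6:prudrarn {NOUN}; 7:fazrozrei {ADJ,PREP}.
Rule 4 cannot be satisfied by any choice of tags from the lexicon.
So there is no consistent tagging.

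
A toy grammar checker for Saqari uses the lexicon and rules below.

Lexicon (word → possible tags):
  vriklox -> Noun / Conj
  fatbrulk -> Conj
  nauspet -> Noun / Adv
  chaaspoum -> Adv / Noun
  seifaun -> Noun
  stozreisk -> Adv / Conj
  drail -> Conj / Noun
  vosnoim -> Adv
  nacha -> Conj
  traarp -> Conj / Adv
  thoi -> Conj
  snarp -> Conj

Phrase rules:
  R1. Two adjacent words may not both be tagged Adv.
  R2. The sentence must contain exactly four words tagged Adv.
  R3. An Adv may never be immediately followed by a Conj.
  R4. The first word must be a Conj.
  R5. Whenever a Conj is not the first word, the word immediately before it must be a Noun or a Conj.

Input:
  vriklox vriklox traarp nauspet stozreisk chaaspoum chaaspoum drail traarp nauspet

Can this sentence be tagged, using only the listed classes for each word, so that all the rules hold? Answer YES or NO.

Candidates per position — 1:vriklox {Noun,Conj}; 2:vriklox {Noun,Conj}; 3:traarp {Conj,Adv}; 4:nauspet {Noun,Adv}; 5:stozreisk {Adv,Conj}; 6:chaaspoum {Adv,Noun}; 7:chaaspoum {Adv,Noun}; 8:drail {Conj,Noun}; 9:traarp {Conj,Adv}; 10:nauspet {Noun,Adv}.
One satisfying assignment: Conj Conj Adv Noun Adv Noun Adv Noun Conj Adv.
Checking: rule 1 ok; rule 2 ok; rule 3 ok; rule 4 ok; rule 5 ok.

YES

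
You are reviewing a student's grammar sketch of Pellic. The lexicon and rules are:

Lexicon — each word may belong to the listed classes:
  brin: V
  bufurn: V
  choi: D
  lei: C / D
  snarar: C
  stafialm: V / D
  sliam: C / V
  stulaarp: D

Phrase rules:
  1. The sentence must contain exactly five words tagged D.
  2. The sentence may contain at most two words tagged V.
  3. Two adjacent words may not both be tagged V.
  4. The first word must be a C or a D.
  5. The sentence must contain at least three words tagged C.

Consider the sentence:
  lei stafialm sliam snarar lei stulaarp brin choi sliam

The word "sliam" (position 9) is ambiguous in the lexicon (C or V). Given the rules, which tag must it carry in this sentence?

C

Candidates per position — 1:lei {C,D}; 2:stafialm {V,D}; 3:sliam {C,V}; 4:snarar {C}; 5:lei {C,D}; 6:stulaarp {D}; 7:brin {V}; 8:choi {D}; 9:sliam {C,V}.
Word 1 cannot be C — rule 1 would then fail for every completion. It is D.
Word 2 cannot be V — rule 1 would then fail for every completion. It is D.
Word 5 cannot be C — rule 1 would then fail for every completion. It is D.
Word 9 cannot be V — rule 5 would then fail for every completion. It is C.
Word 3 cannot be V — rule 5 would then fail for every completion. It is C.
So the tagging must be: D D C C D D V D C.
Checking: rule 1 ✓; rule 2 ✓; rule 3 ✓; rule 4 ✓; rule 5 ✓.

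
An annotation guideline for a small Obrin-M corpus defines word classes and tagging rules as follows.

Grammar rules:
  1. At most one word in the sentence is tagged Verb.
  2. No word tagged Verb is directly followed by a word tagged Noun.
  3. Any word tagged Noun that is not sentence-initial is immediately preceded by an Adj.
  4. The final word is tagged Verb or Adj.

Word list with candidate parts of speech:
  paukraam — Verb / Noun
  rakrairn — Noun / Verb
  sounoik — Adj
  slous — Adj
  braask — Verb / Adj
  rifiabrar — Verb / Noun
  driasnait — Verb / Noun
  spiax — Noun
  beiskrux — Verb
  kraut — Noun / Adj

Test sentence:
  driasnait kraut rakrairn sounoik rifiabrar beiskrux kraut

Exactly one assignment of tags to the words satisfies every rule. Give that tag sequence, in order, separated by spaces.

Noun Adj Noun Adj Noun Verb Adj

Candidates per position — 1:driasnait {Verb,Noun}; 2:kraut {Noun,Adj}; 3:rakrairn {Noun,Verb}; 4:sounoik {Adj}; 5:rifiabrar {Verb,Noun}; 6:beiskrux {Verb}; 7:kraut {Noun,Adj}.
Position 1: Verb is ruled out by rule 1; that leaves Noun.
Position 2: Noun is ruled out by rule 3; that leaves Adj.
Position 3: Verb is ruled out by rule 1; that leaves Noun.
Position 5: Verb is ruled out by rule 1; that leaves Noun.
Position 7: Noun is ruled out by rule 2; that leaves Adj.
That leaves exactly one tagging: Noun Adj Noun Adj Noun Verb Adj.
Check: rule 1 holds; rule 2 holds; rule 3 holds; rule 4 holds.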